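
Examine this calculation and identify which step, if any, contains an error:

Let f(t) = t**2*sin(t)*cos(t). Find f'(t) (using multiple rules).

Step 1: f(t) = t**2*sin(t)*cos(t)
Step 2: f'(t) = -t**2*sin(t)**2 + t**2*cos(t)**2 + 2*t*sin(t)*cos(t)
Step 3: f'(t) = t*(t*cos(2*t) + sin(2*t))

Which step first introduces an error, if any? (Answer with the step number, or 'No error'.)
No error

All steps in this derivation are correct.
The final answer f'(t) = t*(t*cos(2*t) + sin(2*t)) is valid.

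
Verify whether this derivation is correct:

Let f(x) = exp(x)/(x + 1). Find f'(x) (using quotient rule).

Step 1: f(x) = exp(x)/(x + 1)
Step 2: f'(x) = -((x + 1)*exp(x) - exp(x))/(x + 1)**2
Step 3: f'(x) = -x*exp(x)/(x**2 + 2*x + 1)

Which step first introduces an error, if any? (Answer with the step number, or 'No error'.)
Step 2

Step 2 is incorrect due to a sign flip.
The step shows: -((x + 1)*exp(x) - exp(x))/(x + 1)**2
The correct value should be: ((x + 1)*exp(x) - exp(x))/(x + 1)**2

Explanation: The sign of the whole expression was flipped: the term ((x + 1)*exp(x) - exp(x))/(x + 1)**2 was incorrectly written as -((x + 1)*exp(x) - exp(x))/(x + 1)**2
The later steps are derived from this incorrect expression, so the error originates in Step 2.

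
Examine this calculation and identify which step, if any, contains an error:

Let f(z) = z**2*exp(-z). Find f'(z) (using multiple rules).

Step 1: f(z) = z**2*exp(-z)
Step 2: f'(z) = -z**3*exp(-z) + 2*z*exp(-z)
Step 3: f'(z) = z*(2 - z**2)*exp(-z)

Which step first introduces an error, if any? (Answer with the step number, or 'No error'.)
Step 2

Step 2 is incorrect due to a wrong exponent.
The step shows: -z**3*exp(-z) + 2*z*exp(-z)
The correct value should be: -z**2*exp(-z) + 2*z*exp(-z)

Explanation: The exponent 2 on z was incorrectly written as 3: the term -z**2*exp(-z) was incorrectly written as -z**3*exp(-z)
The later steps are derived from this incorrect expression, so the error originates in Step 2.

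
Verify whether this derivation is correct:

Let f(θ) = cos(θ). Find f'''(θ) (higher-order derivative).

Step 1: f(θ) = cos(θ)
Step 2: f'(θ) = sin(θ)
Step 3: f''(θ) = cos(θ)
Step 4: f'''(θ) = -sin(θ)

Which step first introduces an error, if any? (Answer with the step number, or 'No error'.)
Step 2

Step 2 is incorrect due to a sign flip.
The step shows: sin(θ)
The correct value should be: -sin(θ)

Explanation: The sign of the whole expression was flipped: the term -sin(θ) was incorrectly written as sin(θ)
The later steps are derived from this incorrect expression, so the error originates in Step 2.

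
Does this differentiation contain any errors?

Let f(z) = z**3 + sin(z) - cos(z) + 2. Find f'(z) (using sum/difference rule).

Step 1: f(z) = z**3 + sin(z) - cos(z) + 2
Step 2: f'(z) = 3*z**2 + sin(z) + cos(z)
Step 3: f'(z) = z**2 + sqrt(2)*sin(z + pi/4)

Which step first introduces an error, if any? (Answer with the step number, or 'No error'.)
Step 3

Step 3 is incorrect due to a wrong coefficient.
The step shows: z**2 + sqrt(2)*sin(z + pi/4)
The correct value should be: 3*z**2 + sqrt(2)*sin(z + pi/4)

Explanation: The coefficient 3 was incorrectly written as 1: the term 3*z**2 was incorrectly written as z**2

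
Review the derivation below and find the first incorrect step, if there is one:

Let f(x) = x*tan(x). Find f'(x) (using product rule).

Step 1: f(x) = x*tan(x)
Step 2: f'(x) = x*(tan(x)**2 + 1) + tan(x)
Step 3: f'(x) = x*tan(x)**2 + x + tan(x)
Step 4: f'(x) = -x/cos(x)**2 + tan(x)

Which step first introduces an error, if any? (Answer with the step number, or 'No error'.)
Step 4

Step 4 is incorrect due to a sign flip.
The step shows: -x/cos(x)**2 + tan(x)
The correct value should be: x/cos(x)**2 + tan(x)

Explanation: The sign of one term was flipped: the term x/cos(x)**2 was incorrectly written as -x/cos(x)**2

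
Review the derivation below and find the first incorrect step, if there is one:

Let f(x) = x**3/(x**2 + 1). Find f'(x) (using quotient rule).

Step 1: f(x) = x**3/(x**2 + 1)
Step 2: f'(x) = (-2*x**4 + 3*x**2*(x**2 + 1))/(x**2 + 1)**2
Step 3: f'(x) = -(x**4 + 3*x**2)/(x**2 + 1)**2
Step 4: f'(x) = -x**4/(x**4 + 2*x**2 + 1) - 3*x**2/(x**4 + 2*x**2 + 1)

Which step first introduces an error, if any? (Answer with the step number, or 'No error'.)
Step 3

Step 3 is incorrect due to a sign flip.
The step shows: -(x**4 + 3*x**2)/(x**2 + 1)**2
The correct value should be: (x**4 + 3*x**2)/(x**2 + 1)**2

Explanation: The sign of the whole expression was flipped: the term (x**4 + 3*x**2)/(x**2 + 1)**2 was incorrectly written as -(x**4 + 3*x**2)/(x**2 + 1)**2
The later steps are derived from this incorrect expression, so the error originates in Step 3.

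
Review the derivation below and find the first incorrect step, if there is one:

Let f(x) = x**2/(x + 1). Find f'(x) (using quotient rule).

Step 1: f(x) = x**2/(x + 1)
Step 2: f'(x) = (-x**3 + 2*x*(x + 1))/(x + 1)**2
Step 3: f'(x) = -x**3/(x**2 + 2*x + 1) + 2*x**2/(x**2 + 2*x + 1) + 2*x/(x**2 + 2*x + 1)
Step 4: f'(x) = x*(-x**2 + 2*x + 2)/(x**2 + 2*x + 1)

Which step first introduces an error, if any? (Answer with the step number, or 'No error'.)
Step 2

Step 2 is incorrect due to a wrong exponent.
The step shows: (-x**3 + 2*x*(x + 1))/(x + 1)**2
The correct value should be: (-x**2 + 2*x*(x + 1))/(x + 1)**2

Explanation: The exponent 2 on x was incorrectly written as 3: the term (-x**2 + 2*x*(x + 1))/(x + 1)**2 was incorrectly written as (-x**3 + 2*x*(x + 1))/(x + 1)**2
The later steps are derived from this incorrect expression, so the error originates in Step 2.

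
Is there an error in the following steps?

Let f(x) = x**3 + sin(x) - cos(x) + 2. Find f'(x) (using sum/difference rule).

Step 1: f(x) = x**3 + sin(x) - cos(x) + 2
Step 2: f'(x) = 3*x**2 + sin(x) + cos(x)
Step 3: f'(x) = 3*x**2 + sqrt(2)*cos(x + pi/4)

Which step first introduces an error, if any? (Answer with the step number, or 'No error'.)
Step 3

Step 3 is incorrect due to a wrong trig function.
The step shows: 3*x**2 + sqrt(2)*cos(x + pi/4)
The correct value should be: 3*x**2 + sqrt(2)*sin(x + pi/4)

Explanation: sin(x + pi/4) was incorrectly written as cos(x + pi/4): the term sqrt(2)*sin(x + pi/4) was incorrectly written as sqrt(2)*cos(x + pi/4)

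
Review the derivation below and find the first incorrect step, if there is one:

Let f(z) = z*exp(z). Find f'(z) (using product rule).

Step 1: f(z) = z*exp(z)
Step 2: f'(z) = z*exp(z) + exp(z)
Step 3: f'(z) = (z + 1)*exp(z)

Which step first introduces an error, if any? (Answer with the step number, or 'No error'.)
No error

All steps in this derivation are correct.
The final answer f'(z) = (z + 1)*exp(z) is valid.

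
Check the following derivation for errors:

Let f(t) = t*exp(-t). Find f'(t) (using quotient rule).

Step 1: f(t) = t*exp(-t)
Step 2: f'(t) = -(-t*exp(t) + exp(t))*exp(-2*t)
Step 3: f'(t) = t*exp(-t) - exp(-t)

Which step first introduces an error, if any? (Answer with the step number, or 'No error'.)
Step 2

Step 2 is incorrect due to a sign flip.
The step shows: -(-t*exp(t) + exp(t))*exp(-2*t)
The correct value should be: (-t*exp(t) + exp(t))*exp(-2*t)

Explanation: The sign of the whole expression was flipped: the term (-t*exp(t) + exp(t))*exp(-2*t) was incorrectly written as -(-t*exp(t) + exp(t))*exp(-2*t)
The later steps are derived from this incorrect expression, so the error originates in Step 2.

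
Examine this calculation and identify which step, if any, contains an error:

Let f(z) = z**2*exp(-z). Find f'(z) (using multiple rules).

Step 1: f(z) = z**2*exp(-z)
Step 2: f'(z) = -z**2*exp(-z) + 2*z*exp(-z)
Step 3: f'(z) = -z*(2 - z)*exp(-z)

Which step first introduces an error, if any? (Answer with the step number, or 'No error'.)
Step 3

Step 3 is incorrect due to a sign flip.
The step shows: -z*(2 - z)*exp(-z)
The correct value should be: z*(2 - z)*exp(-z)

Explanation: The sign of the whole expression was flipped: the term z*(2 - z)*exp(-z) was incorrectly written as -z*(2 - z)*exp(-z)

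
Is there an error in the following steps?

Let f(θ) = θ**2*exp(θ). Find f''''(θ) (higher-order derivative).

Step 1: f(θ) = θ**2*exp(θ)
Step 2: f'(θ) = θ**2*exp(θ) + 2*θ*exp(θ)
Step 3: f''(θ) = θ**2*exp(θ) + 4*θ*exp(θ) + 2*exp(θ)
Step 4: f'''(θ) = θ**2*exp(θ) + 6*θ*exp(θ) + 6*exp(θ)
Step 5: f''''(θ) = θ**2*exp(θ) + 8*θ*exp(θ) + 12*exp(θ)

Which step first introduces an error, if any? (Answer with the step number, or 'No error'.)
No error

All steps in this derivation are correct.
The final answer f''''(θ) = θ**2*exp(θ) + 8*θ*exp(θ) + 12*exp(θ) is valid.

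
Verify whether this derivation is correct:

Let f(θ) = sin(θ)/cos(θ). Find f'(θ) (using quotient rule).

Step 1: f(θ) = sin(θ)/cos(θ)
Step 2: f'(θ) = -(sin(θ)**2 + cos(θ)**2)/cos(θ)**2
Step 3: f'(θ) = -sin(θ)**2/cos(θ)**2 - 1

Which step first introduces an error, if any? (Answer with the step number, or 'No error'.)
Step 2

Step 2 is incorrect due to a sign flip.
The step shows: -(sin(θ)**2 + cos(θ)**2)/cos(θ)**2
The correct value should be: (sin(θ)**2 + cos(θ)**2)/cos(θ)**2

Explanation: The sign of the whole expression was flipped: the term (sin(θ)**2 + cos(θ)**2)/cos(θ)**2 was incorrectly written as -(sin(θ)**2 + cos(θ)**2)/cos(θ)**2
The later steps are derived from this incorrect expression, so the error originates in Step 2.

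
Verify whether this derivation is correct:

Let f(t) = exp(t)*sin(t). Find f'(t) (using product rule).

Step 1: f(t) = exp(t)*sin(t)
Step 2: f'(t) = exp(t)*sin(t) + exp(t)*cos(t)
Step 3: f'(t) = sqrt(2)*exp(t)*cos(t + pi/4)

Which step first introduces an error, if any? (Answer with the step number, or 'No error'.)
Step 3

Step 3 is incorrect due to a wrong trig function.
The step shows: sqrt(2)*exp(t)*cos(t + pi/4)
The correct value should be: sqrt(2)*exp(t)*sin(t + pi/4)

Explanation: sin(t + pi/4) was incorrectly written as cos(t + pi/4): the term sqrt(2)*exp(t)*sin(t + pi/4) was incorrectly written as sqrt(2)*exp(t)*cos(t + pi/4)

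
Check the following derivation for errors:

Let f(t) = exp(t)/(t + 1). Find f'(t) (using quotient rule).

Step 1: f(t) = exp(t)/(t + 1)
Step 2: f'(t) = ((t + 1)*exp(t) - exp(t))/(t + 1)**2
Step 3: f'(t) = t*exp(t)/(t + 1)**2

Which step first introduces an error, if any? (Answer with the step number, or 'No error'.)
No error

All steps in this derivation are correct.
The final answer f'(t) = t*exp(t)/(t + 1)**2 is valid.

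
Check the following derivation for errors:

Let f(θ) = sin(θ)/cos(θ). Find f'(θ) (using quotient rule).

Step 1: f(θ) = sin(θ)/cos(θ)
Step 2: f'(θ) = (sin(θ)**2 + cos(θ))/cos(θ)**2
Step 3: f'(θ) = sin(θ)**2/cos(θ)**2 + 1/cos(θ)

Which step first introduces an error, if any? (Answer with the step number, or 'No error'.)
Step 2

Step 2 is incorrect due to a wrong exponent.
The step shows: (sin(θ)**2 + cos(θ))/cos(θ)**2
The correct value should be: (sin(θ)**2 + cos(θ)**2)/cos(θ)**2

Explanation: The exponent 2 on cos(θ) was incorrectly written as 1: the term (sin(θ)**2 + cos(θ)**2)/cos(θ)**2 was incorrectly written as (sin(θ)**2 + cos(θ))/cos(θ)**2
The later steps are derived from this incorrect expression, so the error originates in Step 2.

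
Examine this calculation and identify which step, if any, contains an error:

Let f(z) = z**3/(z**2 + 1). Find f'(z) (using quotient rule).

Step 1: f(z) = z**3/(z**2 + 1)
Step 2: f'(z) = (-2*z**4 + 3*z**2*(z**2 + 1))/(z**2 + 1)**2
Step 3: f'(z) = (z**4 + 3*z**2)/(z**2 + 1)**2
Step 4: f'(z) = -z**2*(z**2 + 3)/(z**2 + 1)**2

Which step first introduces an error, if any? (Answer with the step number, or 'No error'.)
Step 4

Step 4 is incorrect due to a sign flip.
The step shows: -z**2*(z**2 + 3)/(z**2 + 1)**2
The correct value should be: z**2*(z**2 + 3)/(z**2 + 1)**2

Explanation: The sign of the whole expression was flipped: the term z**2*(z**2 + 3)/(z**2 + 1)**2 was incorrectly written as -z**2*(z**2 + 3)/(z**2 + 1)**2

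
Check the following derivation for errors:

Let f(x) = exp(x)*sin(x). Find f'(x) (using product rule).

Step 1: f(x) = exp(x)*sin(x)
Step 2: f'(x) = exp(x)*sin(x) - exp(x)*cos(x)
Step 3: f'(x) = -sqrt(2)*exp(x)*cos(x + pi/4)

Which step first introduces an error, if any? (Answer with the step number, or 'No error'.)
Step 2

Step 2 is incorrect due to a sign flip.
The step shows: exp(x)*sin(x) - exp(x)*cos(x)
The correct value should be: exp(x)*sin(x) + exp(x)*cos(x)

Explanation: The sign of one term was flipped: the term exp(x)*cos(x) was incorrectly written as -exp(x)*cos(x)
The later steps are derived from this incorrect expression, so the error originates in Step 2.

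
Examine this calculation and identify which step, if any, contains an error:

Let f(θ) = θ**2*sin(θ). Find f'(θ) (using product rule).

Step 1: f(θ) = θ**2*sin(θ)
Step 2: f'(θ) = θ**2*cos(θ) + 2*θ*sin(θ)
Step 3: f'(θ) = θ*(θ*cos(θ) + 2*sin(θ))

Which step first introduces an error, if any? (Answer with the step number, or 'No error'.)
No error

All steps in this derivation are correct.
The final answer f'(θ) = θ*(θ*cos(θ) + 2*sin(θ)) is valid.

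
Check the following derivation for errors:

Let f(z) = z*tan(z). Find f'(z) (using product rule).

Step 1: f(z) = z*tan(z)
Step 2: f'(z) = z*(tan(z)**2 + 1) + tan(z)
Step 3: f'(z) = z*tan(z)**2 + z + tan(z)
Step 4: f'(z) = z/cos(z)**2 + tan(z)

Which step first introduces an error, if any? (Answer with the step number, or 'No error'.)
No error

All steps in this derivation are correct.
The final answer f'(z) = z/cos(z)**2 + tan(z) is valid.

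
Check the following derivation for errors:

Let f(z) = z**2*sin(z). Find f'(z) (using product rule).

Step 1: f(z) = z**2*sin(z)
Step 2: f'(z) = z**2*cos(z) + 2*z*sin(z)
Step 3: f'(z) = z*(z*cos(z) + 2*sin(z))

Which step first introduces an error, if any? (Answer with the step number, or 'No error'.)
No error

All steps in this derivation are correct.
The final answer f'(z) = z*(z*cos(z) + 2*sin(z)) is valid.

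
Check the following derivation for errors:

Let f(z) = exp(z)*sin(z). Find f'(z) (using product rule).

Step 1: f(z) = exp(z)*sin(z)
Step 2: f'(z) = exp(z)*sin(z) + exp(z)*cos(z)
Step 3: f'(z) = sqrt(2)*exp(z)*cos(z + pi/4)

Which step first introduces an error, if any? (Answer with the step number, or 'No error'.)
Step 3

Step 3 is incorrect due to a wrong trig function.
The step shows: sqrt(2)*exp(z)*cos(z + pi/4)
The correct value should be: sqrt(2)*exp(z)*sin(z + pi/4)

Explanation: sin(z + pi/4) was incorrectly written as cos(z + pi/4): the term sqrt(2)*exp(z)*sin(z + pi/4) was incorrectly written as sqrt(2)*exp(z)*cos(z + pi/4)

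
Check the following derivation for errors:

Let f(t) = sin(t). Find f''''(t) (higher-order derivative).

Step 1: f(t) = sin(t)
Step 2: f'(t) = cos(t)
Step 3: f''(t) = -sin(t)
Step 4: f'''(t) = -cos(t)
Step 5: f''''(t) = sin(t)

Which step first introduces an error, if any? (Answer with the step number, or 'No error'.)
No error

All steps in this derivation are correct.
The final answer f''''(t) = sin(t) is valid.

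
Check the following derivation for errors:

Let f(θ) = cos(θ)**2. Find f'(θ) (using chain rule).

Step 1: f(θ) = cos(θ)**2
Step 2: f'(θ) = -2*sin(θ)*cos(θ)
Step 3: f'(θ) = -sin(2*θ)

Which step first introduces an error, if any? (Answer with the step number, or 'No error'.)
No error

All steps in this derivation are correct.
The final answer f'(θ) = -sin(2*θ) is valid.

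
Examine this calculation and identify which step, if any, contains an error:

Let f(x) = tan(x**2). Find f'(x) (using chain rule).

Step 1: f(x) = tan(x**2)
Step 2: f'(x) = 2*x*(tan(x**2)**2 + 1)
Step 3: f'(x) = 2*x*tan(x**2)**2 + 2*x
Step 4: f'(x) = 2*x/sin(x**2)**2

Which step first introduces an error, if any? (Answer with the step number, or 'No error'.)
Step 4

Step 4 is incorrect due to a wrong trig function.
The step shows: 2*x/sin(x**2)**2
The correct value should be: 2*x/cos(x**2)**2

Explanation: cos(x**2) was incorrectly written as sin(x**2): the term 2*x/cos(x**2)**2 was incorrectly written as 2*x/sin(x**2)**2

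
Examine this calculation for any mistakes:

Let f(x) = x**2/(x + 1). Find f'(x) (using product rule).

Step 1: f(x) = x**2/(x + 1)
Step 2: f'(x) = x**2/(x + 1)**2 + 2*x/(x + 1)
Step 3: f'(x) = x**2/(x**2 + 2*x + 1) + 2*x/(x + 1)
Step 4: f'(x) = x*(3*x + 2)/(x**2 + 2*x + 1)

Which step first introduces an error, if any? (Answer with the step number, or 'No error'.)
Step 2

Step 2 is incorrect due to a sign flip.
The step shows: x**2/(x + 1)**2 + 2*x/(x + 1)
The correct value should be: -x**2/(x + 1)**2 + 2*x/(x + 1)

Explanation: The sign of one term was flipped: the term -x**2/(x + 1)**2 was incorrectly written as x**2/(x + 1)**2
The later steps are derived from this incorrect expression, so the error originates in Step 2.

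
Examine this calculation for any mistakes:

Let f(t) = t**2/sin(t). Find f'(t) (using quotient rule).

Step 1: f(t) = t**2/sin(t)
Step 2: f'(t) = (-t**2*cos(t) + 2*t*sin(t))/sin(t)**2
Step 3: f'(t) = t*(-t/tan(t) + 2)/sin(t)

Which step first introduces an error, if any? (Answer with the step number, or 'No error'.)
No error

All steps in this derivation are correct.
The final answer f'(t) = t*(-t/tan(t) + 2)/sin(t) is valid.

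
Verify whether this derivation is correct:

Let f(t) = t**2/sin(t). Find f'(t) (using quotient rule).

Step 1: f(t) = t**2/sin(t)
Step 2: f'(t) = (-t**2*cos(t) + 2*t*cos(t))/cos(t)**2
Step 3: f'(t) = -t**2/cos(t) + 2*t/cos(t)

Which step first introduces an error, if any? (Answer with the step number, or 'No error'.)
Step 2

Step 2 is incorrect due to a wrong trig function.
The step shows: (-t**2*cos(t) + 2*t*cos(t))/cos(t)**2
The correct value should be: (-t**2*cos(t) + 2*t*sin(t))/sin(t)**2

Explanation: sin(t) was incorrectly written as cos(t): the term (-t**2*cos(t) + 2*t*sin(t))/sin(t)**2 was incorrectly written as (-t**2*cos(t) + 2*t*cos(t))/cos(t)**2
The later steps are derived from this incorrect expression, so the error originates in Step 2.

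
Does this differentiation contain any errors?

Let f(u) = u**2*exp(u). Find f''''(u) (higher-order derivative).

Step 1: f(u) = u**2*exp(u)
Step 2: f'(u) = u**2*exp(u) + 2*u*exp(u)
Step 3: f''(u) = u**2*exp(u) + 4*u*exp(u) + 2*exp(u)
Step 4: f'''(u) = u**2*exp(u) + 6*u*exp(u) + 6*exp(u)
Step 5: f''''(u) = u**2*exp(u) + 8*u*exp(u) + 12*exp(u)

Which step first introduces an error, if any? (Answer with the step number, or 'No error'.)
No error

All steps in this derivation are correct.
The final answer f''''(u) = u**2*exp(u) + 8*u*exp(u) + 12*exp(u) is valid.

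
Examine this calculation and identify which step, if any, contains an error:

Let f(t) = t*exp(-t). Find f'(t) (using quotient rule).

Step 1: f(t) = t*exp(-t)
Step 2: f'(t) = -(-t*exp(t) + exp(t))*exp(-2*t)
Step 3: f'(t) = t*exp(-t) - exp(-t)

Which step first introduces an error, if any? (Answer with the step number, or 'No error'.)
Step 2

Step 2 is incorrect due to a sign flip.
The step shows: -(-t*exp(t) + exp(t))*exp(-2*t)
The correct value should be: (-t*exp(t) + exp(t))*exp(-2*t)

Explanation: The sign of the whole expression was flipped: the term (-t*exp(t) + exp(t))*exp(-2*t) was incorrectly written as -(-t*exp(t) + exp(t))*exp(-2*t)
The later steps are derived from this incorrect expression, so the error originates in Step 2.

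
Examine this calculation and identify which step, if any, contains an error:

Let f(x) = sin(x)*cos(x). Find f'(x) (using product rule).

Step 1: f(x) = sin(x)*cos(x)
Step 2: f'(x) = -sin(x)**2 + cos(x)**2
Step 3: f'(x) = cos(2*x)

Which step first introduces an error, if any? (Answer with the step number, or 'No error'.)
No error

All steps in this derivation are correct.
The final answer f'(x) = cos(2*x) is valid.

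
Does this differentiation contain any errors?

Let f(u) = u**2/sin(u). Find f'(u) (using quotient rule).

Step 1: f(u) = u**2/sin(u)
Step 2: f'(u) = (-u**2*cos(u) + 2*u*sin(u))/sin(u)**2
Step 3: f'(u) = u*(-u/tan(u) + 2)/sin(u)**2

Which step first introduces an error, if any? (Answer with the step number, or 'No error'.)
Step 3

Step 3 is incorrect due to a wrong exponent.
The step shows: u*(-u/tan(u) + 2)/sin(u)**2
The correct value should be: u*(-u/tan(u) + 2)/sin(u)

Explanation: The exponent -1 on sin(u) was incorrectly written as -2: the term u*(-u/tan(u) + 2)/sin(u) was incorrectly written as u*(-u/tan(u) + 2)/sin(u)**2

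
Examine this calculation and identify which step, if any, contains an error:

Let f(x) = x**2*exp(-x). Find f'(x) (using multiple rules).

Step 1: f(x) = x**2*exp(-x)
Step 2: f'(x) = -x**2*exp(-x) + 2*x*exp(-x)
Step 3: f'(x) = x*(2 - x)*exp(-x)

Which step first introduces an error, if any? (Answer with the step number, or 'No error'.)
No error

All steps in this derivation are correct.
The final answer f'(x) = x*(2 - x)*exp(-x) is valid.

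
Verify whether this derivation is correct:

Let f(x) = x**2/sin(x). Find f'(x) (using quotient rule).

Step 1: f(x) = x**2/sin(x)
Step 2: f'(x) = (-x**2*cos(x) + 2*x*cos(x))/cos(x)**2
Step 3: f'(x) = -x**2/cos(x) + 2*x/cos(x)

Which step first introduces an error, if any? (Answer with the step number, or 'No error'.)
Step 2

Step 2 is incorrect due to a wrong trig function.
The step shows: (-x**2*cos(x) + 2*x*cos(x))/cos(x)**2
The correct value should be: (-x**2*cos(x) + 2*x*sin(x))/sin(x)**2

Explanation: sin(x) was incorrectly written as cos(x): the term (-x**2*cos(x) + 2*x*sin(x))/sin(x)**2 was incorrectly written as (-x**2*cos(x) + 2*x*cos(x))/cos(x)**2
The later steps are derived from this incorrect expression, so the error originates in Step 2.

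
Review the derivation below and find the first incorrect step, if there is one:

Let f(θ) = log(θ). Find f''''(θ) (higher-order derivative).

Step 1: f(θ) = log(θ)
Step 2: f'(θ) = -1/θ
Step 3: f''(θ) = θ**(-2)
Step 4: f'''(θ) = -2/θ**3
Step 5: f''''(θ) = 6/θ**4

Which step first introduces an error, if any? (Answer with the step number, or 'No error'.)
Step 2

Step 2 is incorrect due to a sign flip.
The step shows: -1/θ
The correct value should be: 1/θ

Explanation: The sign of the whole expression was flipped: the term 1/θ was incorrectly written as -1/θ
The later steps are derived from this incorrect expression, so the error originates in Step 2.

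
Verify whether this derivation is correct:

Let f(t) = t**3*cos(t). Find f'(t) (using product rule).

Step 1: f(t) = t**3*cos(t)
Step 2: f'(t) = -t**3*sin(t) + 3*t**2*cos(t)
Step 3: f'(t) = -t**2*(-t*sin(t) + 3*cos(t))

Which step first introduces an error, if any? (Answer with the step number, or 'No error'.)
Step 3

Step 3 is incorrect due to a sign flip.
The step shows: -t**2*(-t*sin(t) + 3*cos(t))
The correct value should be: t**2*(-t*sin(t) + 3*cos(t))

Explanation: The sign of the whole expression was flipped: the term t**2*(-t*sin(t) + 3*cos(t)) was incorrectly written as -t**2*(-t*sin(t) + 3*cos(t))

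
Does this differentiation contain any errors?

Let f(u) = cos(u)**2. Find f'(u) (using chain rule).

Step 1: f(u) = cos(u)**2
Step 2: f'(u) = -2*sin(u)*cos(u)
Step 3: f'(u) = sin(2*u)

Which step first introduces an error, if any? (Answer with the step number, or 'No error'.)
Step 3

Step 3 is incorrect due to a sign flip.
The step shows: sin(2*u)
The correct value should be: -sin(2*u)

Explanation: The sign of the whole expression was flipped: the term -sin(2*u) was incorrectly written as sin(2*u)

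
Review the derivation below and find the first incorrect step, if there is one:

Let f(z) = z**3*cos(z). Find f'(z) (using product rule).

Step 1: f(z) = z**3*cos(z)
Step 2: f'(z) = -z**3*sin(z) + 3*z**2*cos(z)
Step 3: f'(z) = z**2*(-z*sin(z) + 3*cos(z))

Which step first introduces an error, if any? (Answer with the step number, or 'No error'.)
No error

All steps in this derivation are correct.
The final answer f'(z) = z**2*(-z*sin(z) + 3*cos(z)) is valid.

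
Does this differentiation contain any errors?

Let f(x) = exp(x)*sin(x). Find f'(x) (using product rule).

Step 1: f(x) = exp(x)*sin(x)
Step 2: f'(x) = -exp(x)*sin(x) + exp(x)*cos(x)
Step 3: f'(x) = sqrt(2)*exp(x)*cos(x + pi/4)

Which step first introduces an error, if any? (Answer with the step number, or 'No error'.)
Step 2

Step 2 is incorrect due to a sign flip.
The step shows: -exp(x)*sin(x) + exp(x)*cos(x)
The correct value should be: exp(x)*sin(x) + exp(x)*cos(x)

Explanation: The sign of one term was flipped: the term exp(x)*sin(x) was incorrectly written as -exp(x)*sin(x)
The later steps are derived from this incorrect expression, so the error originates in Step 2.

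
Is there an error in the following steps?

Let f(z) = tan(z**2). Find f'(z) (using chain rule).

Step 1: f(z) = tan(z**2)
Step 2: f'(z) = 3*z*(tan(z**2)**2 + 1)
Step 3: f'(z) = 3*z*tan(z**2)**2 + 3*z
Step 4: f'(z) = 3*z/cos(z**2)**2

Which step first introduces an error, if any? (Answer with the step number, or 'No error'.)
Step 2

Step 2 is incorrect due to a wrong coefficient.
The step shows: 3*z*(tan(z**2)**2 + 1)
The correct value should be: 2*z*(tan(z**2)**2 + 1)

Explanation: The coefficient 2 was incorrectly written as 3: the term 2*z*(tan(z**2)**2 + 1) was incorrectly written as 3*z*(tan(z**2)**2 + 1)
The later steps are derived from this incorrect expression, so the error originates in Step 2.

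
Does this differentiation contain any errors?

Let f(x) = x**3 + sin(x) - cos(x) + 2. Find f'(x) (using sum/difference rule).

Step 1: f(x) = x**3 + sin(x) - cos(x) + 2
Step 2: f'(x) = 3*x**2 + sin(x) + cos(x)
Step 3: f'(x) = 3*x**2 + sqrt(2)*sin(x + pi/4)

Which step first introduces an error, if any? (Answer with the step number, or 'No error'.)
No error

All steps in this derivation are correct.
The final answer f'(x) = 3*x**2 + sqrt(2)*sin(x + pi/4) is valid.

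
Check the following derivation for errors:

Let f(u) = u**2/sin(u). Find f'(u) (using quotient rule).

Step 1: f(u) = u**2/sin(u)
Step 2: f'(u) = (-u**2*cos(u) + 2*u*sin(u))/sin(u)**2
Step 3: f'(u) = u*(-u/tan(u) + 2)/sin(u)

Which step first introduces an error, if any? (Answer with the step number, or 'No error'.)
No error

All steps in this derivation are correct.
The final answer f'(u) = u*(-u/tan(u) + 2)/sin(u) is valid.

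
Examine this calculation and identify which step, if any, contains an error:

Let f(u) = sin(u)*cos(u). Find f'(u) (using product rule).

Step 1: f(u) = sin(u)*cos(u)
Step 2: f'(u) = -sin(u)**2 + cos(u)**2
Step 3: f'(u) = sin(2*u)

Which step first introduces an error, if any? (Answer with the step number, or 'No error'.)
Step 3

Step 3 is incorrect due to a wrong trig function.
The step shows: sin(2*u)
The correct value should be: cos(2*u)

Explanation: cos(2*u) was incorrectly written as sin(2*u): the term cos(2*u) was incorrectly written as sin(2*u)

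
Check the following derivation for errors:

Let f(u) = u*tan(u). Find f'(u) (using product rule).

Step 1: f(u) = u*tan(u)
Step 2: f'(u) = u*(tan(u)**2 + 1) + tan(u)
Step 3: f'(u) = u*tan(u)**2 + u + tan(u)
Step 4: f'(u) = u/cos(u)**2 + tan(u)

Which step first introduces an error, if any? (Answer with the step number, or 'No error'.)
No error

All steps in this derivation are correct.
The final answer f'(u) = u/cos(u)**2 + tan(u) is valid.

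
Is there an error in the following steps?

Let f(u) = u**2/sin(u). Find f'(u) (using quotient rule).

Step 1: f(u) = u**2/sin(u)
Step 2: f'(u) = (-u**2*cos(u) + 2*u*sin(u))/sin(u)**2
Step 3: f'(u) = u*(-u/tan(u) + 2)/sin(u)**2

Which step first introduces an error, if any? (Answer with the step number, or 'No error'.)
Step 3

Step 3 is incorrect due to a wrong exponent.
The step shows: u*(-u/tan(u) + 2)/sin(u)**2
The correct value should be: u*(-u/tan(u) + 2)/sin(u)

Explanation: The exponent -1 on sin(u) was incorrectly written as -2: the term u*(-u/tan(u) + 2)/sin(u) was incorrectly written as u*(-u/tan(u) + 2)/sin(u)**2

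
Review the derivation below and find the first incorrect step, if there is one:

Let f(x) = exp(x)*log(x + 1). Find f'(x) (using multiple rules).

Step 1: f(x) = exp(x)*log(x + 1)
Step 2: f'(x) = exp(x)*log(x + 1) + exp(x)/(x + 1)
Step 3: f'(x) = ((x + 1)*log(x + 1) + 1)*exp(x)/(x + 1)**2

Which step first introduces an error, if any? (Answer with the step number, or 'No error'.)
Step 3

Step 3 is incorrect due to a wrong exponent.
The step shows: ((x + 1)*log(x + 1) + 1)*exp(x)/(x + 1)**2
The correct value should be: ((x + 1)*log(x + 1) + 1)*exp(x)/(x + 1)

Explanation: The exponent -1 on x + 1 was incorrectly written as -2: the term ((x + 1)*log(x + 1) + 1)*exp(x)/(x + 1) was incorrectly written as ((x + 1)*log(x + 1) + 1)*exp(x)/(x + 1)**2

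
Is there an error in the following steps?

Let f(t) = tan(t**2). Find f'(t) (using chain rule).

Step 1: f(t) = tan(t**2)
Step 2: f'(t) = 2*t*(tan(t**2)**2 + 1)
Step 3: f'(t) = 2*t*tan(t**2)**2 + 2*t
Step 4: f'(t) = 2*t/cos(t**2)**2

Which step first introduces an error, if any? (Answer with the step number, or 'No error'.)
No error

All steps in this derivation are correct.
The final answer f'(t) = 2*t/cos(t**2)**2 is valid.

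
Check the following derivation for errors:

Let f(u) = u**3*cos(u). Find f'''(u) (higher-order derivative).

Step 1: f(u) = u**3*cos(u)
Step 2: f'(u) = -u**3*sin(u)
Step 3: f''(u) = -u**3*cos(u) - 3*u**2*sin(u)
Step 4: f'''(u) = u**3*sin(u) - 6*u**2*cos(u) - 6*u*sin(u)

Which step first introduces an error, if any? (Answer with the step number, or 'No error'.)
Step 2

Step 2 is incorrect due to a dropped term.
The step shows: -u**3*sin(u)
The correct value should be: -u**3*sin(u) + 3*u**2*cos(u)

Explanation: A term was dropped: the term 3*u**2*cos(u) was incorrectly omitted
The later steps are derived from this incorrect expression, so the error originates in Step 2.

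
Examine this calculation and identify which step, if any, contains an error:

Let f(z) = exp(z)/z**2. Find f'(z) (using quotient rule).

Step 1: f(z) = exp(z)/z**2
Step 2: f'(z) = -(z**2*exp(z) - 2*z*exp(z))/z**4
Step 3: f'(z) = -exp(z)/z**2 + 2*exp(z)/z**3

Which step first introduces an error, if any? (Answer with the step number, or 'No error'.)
Step 2

Step 2 is incorrect due to a sign flip.
The step shows: -(z**2*exp(z) - 2*z*exp(z))/z**4
The correct value should be: (z**2*exp(z) - 2*z*exp(z))/z**4

Explanation: The sign of the whole expression was flipped: the term (z**2*exp(z) - 2*z*exp(z))/z**4 was incorrectly written as -(z**2*exp(z) - 2*z*exp(z))/z**4
The later steps are derived from this incorrect expression, so the error originates in Step 2.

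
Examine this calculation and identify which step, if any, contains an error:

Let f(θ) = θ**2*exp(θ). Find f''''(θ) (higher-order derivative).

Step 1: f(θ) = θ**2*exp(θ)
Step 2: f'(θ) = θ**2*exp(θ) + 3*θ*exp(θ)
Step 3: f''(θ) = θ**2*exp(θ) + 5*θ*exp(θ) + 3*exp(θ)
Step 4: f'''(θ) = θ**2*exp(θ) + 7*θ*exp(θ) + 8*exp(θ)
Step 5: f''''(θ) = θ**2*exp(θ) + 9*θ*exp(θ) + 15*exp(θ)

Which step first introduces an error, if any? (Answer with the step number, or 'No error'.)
Step 2

Step 2 is incorrect due to a wrong coefficient.
The step shows: θ**2*exp(θ) + 3*θ*exp(θ)
The correct value should be: θ**2*exp(θ) + 2*θ*exp(θ)

Explanation: The coefficient 2 was incorrectly written as 3: the term 2*θ*exp(θ) was incorrectly written as 3*θ*exp(θ)
The later steps are derived from this incorrect expression, so the error originates in Step 2.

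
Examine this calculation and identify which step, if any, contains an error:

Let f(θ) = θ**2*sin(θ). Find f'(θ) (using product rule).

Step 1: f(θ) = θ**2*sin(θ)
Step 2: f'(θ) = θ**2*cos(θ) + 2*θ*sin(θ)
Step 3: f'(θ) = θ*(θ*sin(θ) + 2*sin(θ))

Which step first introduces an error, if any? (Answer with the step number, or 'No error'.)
Step 3

Step 3 is incorrect due to a wrong trig function.
The step shows: θ*(θ*sin(θ) + 2*sin(θ))
The correct value should be: θ*(θ*cos(θ) + 2*sin(θ))

Explanation: cos(θ) was incorrectly written as sin(θ): the term θ*(θ*cos(θ) + 2*sin(θ)) was incorrectly written as θ*(θ*sin(θ) + 2*sin(θ))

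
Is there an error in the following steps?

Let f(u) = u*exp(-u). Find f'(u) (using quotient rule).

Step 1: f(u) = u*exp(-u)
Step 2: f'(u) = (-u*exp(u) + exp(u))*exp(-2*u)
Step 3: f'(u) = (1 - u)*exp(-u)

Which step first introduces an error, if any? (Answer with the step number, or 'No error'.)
No error

All steps in this derivation are correct.
The final answer f'(u) = (1 - u)*exp(-u) is valid.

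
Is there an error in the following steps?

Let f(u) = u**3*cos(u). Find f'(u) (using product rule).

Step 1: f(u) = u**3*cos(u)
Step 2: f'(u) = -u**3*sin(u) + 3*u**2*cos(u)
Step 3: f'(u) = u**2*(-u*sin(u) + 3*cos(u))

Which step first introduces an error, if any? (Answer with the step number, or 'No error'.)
No error

All steps in this derivation are correct.
The final answer f'(u) = u**2*(-u*sin(u) + 3*cos(u)) is valid.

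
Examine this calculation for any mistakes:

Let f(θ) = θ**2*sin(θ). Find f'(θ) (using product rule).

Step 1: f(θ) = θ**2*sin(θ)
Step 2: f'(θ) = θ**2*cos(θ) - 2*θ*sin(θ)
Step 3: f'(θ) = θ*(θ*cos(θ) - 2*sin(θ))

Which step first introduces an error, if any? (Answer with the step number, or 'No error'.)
Step 2

Step 2 is incorrect due to a sign flip.
The step shows: θ**2*cos(θ) - 2*θ*sin(θ)
The correct value should be: θ**2*cos(θ) + 2*θ*sin(θ)

Explanation: The sign of one term was flipped: the term 2*θ*sin(θ) was incorrectly written as -2*θ*sin(θ)
The later steps are derived from this incorrect expression, so the error originates in Step 2.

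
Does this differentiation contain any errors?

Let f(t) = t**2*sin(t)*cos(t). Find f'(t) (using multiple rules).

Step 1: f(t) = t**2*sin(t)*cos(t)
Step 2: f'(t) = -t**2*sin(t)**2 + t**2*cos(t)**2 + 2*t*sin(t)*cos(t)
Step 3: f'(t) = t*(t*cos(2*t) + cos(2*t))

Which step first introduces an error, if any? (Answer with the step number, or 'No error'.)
Step 3

Step 3 is incorrect due to a wrong trig function.
The step shows: t*(t*cos(2*t) + cos(2*t))
The correct value should be: t*(t*cos(2*t) + sin(2*t))

Explanation: sin(2*t) was incorrectly written as cos(2*t): the term t*(t*cos(2*t) + sin(2*t)) was incorrectly written as t*(t*cos(2*t) + cos(2*t))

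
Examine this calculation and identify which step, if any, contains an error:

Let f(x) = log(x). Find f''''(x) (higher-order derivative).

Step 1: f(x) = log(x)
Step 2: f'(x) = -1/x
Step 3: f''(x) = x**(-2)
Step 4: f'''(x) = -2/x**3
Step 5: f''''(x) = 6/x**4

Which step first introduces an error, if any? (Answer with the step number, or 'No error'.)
Step 2

Step 2 is incorrect due to a sign flip.
The step shows: -1/x
The correct value should be: 1/x

Explanation: The sign of the whole expression was flipped: the term 1/x was incorrectly written as -1/x
The later steps are derived from this incorrect expression, so the error originates in Step 2.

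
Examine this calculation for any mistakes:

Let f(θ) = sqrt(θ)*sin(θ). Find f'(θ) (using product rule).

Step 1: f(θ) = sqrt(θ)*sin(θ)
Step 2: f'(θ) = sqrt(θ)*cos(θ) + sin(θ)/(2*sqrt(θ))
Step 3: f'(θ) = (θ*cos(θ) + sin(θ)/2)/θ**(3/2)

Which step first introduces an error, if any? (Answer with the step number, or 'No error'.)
Step 3

Step 3 is incorrect due to a wrong exponent.
The step shows: (θ*cos(θ) + sin(θ)/2)/θ**(3/2)
The correct value should be: (θ*cos(θ) + sin(θ)/2)/sqrt(θ)

Explanation: The exponent -1/2 on θ was incorrectly written as -3/2: the term (θ*cos(θ) + sin(θ)/2)/sqrt(θ) was incorrectly written as (θ*cos(θ) + sin(θ)/2)/θ**(3/2)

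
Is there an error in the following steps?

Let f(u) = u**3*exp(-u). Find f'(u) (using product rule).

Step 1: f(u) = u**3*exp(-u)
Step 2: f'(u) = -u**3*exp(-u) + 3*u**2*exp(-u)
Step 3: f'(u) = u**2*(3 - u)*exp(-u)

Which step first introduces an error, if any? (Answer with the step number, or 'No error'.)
No error

All steps in this derivation are correct.
The final answer f'(u) = u**2*(3 - u)*exp(-u) is valid.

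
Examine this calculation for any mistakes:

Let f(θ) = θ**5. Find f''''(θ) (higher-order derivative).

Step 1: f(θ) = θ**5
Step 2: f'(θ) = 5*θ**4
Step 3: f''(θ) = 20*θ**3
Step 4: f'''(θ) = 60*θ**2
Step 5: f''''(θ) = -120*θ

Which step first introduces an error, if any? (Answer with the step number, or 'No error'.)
Step 5

Step 5 is incorrect due to a sign flip.
The step shows: -120*θ
The correct value should be: 120*θ

Explanation: The sign of the whole expression was flipped: the term 120*θ was incorrectly written as -120*θ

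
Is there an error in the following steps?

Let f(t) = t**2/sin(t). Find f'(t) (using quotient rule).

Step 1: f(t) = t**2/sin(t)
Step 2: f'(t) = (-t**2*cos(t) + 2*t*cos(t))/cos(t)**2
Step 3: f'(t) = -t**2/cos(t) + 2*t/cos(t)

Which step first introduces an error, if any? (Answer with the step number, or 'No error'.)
Step 2

Step 2 is incorrect due to a wrong trig function.
The step shows: (-t**2*cos(t) + 2*t*cos(t))/cos(t)**2
The correct value should be: (-t**2*cos(t) + 2*t*sin(t))/sin(t)**2

Explanation: sin(t) was incorrectly written as cos(t): the term (-t**2*cos(t) + 2*t*sin(t))/sin(t)**2 was incorrectly written as (-t**2*cos(t) + 2*t*cos(t))/cos(t)**2
The later steps are derived from this incorrect expression, so the error originates in Step 2.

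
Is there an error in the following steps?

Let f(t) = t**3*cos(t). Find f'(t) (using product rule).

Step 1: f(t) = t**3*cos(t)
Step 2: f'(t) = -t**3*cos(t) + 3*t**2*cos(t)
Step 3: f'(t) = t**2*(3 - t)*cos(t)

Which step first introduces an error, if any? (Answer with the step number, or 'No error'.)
Step 2

Step 2 is incorrect due to a wrong trig function.
The step shows: -t**3*cos(t) + 3*t**2*cos(t)
The correct value should be: -t**3*sin(t) + 3*t**2*cos(t)

Explanation: sin(t) was incorrectly written as cos(t): the term -t**3*sin(t) was incorrectly written as -t**3*cos(t)
The later steps are derived from this incorrect expression, so the error originates in Step 2.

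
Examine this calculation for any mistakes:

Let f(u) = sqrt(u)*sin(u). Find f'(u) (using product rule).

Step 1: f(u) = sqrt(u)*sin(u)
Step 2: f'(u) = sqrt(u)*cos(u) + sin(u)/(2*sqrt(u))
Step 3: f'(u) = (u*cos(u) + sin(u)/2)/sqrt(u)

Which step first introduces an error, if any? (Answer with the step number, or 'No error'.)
No error

All steps in this derivation are correct.
The final answer f'(u) = (u*cos(u) + sin(u)/2)/sqrt(u) is valid.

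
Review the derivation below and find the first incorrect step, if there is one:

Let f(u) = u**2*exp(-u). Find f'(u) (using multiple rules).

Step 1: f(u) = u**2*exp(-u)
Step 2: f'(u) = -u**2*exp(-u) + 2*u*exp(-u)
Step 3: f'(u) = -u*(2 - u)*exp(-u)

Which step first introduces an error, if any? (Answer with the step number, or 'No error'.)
Step 3

Step 3 is incorrect due to a sign flip.
The step shows: -u*(2 - u)*exp(-u)
The correct value should be: u*(2 - u)*exp(-u)

Explanation: The sign of the whole expression was flipped: the term u*(2 - u)*exp(-u) was incorrectly written as -u*(2 - u)*exp(-u)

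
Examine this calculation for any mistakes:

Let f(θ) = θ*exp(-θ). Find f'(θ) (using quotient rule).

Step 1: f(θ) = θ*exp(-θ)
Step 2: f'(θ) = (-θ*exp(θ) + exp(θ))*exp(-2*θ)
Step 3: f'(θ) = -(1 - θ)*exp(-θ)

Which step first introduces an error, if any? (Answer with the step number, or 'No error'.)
Step 3

Step 3 is incorrect due to a sign flip.
The step shows: -(1 - θ)*exp(-θ)
The correct value should be: (1 - θ)*exp(-θ)

Explanation: The sign of the whole expression was flipped: the term (1 - θ)*exp(-θ) was incorrectly written as -(1 - θ)*exp(-θ)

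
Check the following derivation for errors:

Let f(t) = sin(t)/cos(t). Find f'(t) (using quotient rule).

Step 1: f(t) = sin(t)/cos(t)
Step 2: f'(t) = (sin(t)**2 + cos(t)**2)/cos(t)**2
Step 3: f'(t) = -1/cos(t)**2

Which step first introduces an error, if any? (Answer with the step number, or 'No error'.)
Step 3

Step 3 is incorrect due to a sign flip.
The step shows: -1/cos(t)**2
The correct value should be: cos(t)**(-2)

Explanation: The sign of the whole expression was flipped: the term cos(t)**(-2) was incorrectly written as -1/cos(t)**2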